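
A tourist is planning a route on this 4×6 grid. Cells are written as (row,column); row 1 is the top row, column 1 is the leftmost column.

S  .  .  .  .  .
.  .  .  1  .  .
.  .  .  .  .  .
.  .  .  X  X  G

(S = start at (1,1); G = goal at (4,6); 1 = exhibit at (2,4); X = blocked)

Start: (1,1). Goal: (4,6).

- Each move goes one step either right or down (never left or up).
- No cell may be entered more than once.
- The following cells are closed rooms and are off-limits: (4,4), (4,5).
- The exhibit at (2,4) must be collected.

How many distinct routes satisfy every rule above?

A right/down-only route from (1,1) to (4,6) makes exactly 3 down-moves and 5 right-moves in some order.
With no other constraints that would be C(8,3) = 56 routes.
Split at (2,4) and multiply the segment counts (each segment already excludes blocked cells): (1,1)→(2,4): 4; (2,4)→(4,6): 3; product = 12.
That gives 12 routes.

12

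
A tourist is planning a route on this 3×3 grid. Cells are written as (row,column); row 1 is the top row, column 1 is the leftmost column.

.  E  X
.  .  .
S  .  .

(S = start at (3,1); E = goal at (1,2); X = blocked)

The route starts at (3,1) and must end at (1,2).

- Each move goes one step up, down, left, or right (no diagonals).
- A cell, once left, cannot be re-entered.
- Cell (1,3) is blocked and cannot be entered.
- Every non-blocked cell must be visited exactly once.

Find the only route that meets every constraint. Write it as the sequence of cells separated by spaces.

Need to visit all 8 open cells exactly once, starting at (3,1) and ending at (1,2).
Cell (1,1) has only two open neighbours ((2,1) and (1,2)), so the path must pass straight through it: one of those is the cell it's entered from and the other is where it exits.
Route from (3,1): 2× right (reaching (3,3)), up to (2,3), 2× left (reaching (2,1)), up to (1,1), right to (1,2) — 7 moves in all.
Check: all 8 open cells covered.

(3,1) (3,2) (3,3) (2,3) (2,2) (2,1) (1,1) (1,2)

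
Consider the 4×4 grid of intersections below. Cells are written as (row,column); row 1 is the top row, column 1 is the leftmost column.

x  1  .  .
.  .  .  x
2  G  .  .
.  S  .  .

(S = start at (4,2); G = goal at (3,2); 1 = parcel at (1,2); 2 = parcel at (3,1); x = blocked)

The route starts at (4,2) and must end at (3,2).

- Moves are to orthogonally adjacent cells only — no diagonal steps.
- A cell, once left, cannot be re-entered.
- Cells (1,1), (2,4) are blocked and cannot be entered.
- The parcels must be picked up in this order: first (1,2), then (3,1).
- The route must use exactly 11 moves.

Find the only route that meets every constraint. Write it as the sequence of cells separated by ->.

(4,2) -> (4,3) -> (4,4) -> (3,4) -> (3,3) -> (2,3) -> (1,3) -> (1,2) -> (2,2) -> (2,1) -> (3,1) -> (3,2)

The waypoints must appear in the order (1,2), (3,1), with no cell reused.
Route from (4,2): right 2 to (4,4), up 1 to (3,4), left 1 to (3,3), up 2 to (1,3), left 1 to (1,2), down 1 to (2,2), left 1 to (2,1), down 1 to (3,1), right 1 to (3,2) — 11 moves in all.
Check: order respected (1 at step 7, 2 at step 10); 11 moves as required.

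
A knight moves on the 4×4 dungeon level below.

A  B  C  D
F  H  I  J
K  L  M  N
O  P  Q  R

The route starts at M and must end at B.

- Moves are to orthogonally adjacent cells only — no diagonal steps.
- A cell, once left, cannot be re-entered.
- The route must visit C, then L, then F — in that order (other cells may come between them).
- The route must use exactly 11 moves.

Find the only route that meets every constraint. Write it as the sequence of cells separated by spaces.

The waypoints must appear in the order C, L, F, with no cell reused.
Route from M: right 1 to N, up 2 to D, left 1 to C, down 1 to I, left 1 to H, down 1 to L, left 1 to K, up 2 to A, right 1 to B — 11 moves in all.
Check: order respected (C at step 4, L at step 7, F at step 9); 11 moves as required.

M N J D C I H L K F A B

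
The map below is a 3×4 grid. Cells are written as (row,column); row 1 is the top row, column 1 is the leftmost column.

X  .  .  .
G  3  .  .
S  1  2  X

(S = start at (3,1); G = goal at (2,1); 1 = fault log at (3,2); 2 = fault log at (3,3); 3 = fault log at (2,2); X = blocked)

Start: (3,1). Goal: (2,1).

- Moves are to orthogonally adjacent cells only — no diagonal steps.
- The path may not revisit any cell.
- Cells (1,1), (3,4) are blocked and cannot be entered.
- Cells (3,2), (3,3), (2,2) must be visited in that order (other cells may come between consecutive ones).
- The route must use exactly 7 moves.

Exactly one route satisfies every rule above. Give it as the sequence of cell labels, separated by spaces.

The waypoints must appear in the order (3,2), (3,3), (2,2), with no cell reused.
Route from (3,1): right 2 to (3,3), up 2 to (1,3), left 1 to (1,2), down 1 to (2,2), left 1 to (2,1) — 7 moves in all.
Check: order respected (1 at step 1, 2 at step 2, 3 at step 6); 7 moves as required.

(3,1) (3,2) (3,3) (2,3) (1,3) (1,2) (2,2) (2,1)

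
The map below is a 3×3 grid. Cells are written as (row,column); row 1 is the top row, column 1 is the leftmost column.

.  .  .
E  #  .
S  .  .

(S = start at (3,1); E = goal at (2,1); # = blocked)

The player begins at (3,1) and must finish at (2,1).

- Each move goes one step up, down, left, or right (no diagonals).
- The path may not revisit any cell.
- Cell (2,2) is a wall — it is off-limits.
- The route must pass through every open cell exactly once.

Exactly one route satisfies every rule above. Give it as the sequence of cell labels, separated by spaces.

Need to visit all 8 open cells exactly once, starting at (3,1) and ending at (2,1).
Cell (2,3) has only two open neighbours ((1,3) and (3,3)), so the path must pass straight through it: one of those is the cell it's entered from and the other is where it exits.
Route from (3,1): 2× right (reaching (3,3)), 2× up (reaching (1,3)), 2× left (reaching (1,1)), down to (2,1) — 7 moves in all.
Check: all 8 open cells covered.

(3,1) (3,2) (3,3) (2,3) (1,3) (1,2) (1,1) (2,1)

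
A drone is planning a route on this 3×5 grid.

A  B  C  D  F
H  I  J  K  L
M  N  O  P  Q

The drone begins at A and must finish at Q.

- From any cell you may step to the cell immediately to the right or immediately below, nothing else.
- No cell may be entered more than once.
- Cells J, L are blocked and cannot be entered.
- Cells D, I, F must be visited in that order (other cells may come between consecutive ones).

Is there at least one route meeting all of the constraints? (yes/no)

no

I lies to the left of D, so going from D to I would need a leftward move — but moves only go right/down, so D cannot be visited before I.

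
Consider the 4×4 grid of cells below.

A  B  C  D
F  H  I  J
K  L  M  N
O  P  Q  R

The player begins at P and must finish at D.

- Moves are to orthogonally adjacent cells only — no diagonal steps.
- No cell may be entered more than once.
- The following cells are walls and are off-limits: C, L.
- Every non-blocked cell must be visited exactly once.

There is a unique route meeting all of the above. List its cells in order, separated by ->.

Need to visit all 14 open cells exactly once, starting at P and ending at D.
Cell O has only two open neighbours (K and P), so the path must pass straight through it: one of those is the cell it's entered from and the other is where it exits.
Route from P: left to O, 3× up (reaching A), right to B, down to H, right to I, 2× down (reaching Q), right to R, 3× up (reaching D) — 13 moves in all.
Check: all 14 open cells covered.

P -> O -> K -> F -> A -> B -> H -> I -> M -> Q -> R -> N -> J -> D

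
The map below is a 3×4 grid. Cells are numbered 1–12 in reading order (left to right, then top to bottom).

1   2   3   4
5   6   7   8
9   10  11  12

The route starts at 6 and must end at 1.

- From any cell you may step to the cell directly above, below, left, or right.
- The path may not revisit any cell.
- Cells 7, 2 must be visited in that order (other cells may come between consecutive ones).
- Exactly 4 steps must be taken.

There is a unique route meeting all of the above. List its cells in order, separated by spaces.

The waypoints must appear in the order 7, 2, with no cell reused.
Route from 6: right 1 to 7, up 1 to 3, left 2 to 1 — 4 moves in all.
Check: order respected (7 at step 1, 2 at step 3); 4 moves as required.

6 7 3 2 1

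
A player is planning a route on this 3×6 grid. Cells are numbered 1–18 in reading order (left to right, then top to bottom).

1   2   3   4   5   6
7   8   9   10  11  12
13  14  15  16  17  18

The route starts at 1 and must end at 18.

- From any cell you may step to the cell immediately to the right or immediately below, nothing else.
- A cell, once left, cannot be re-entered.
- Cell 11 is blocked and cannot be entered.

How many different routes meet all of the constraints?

A right/down-only route from 1 to 18 makes exactly 2 down-moves and 5 right-moves in some order.
With no other constraints that would be C(7,2) = 21 routes.
Subtract routes through each blocked cell (inclusion–exclusion for overlaps): − through 11: 10 → 11.
That gives 11 routes.

11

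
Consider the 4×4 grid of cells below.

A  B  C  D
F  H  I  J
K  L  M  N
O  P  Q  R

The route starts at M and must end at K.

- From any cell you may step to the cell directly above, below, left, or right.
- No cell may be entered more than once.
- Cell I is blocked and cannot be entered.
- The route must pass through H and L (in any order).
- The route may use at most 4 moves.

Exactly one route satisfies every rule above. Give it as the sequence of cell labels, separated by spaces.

The budget equals the shortest possible length, so every move has to be on a shortest route through the required cells.
Route from M: left to L, up to H, left to F, down to K — 4 moves in all.
Check: all required cells visited; 4 ≤ 4 moves.

M L H F K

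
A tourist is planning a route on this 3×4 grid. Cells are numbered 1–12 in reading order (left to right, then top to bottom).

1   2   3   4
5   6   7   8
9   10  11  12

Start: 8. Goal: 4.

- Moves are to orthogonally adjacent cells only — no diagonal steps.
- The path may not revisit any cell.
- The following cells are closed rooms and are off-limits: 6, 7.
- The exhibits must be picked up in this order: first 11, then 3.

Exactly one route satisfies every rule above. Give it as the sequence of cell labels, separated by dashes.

The waypoints must appear in the order 11, 3, with no cell reused.
Route from 8: down 1 to 12, left 3 to 9, up 2 to 1, right 3 to 4 — 9 moves in all.
Check: order respected (11 at step 2, 3 at step 8).

8 - 12 - 11 - 10 - 9 - 5 - 1 - 2 - 3 - 4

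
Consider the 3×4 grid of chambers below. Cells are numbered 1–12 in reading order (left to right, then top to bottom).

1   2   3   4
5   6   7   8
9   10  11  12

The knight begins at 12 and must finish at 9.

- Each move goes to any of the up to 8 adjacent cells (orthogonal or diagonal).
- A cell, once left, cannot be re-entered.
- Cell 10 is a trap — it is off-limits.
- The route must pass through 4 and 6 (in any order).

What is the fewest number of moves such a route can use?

Any route passes through 4 and 6 in some order between 12 and 9. Summing Chebyshev distances along each leg and taking the cheapest ordering (12 → 4 → 6 → 9) gives a lower bound of 2 + 2 + 1 = 5 moves.
A route of 5 moves achieves this: 12 → 7 → 4 → 3 → 6 → 9.
Since 5 matches the lower bound, it is optimal.

5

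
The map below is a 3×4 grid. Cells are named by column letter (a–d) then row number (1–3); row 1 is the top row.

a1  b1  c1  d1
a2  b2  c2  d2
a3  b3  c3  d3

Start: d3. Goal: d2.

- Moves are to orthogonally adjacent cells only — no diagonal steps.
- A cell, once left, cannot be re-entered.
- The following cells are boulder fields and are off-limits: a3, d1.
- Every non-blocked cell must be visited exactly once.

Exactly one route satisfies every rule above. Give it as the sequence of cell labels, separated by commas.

Need to visit all 10 open cells exactly once, starting at d3 and ending at d2.
Cell c1 has only two open neighbours (c2 and b1), so the path must pass straight through it: one of those is the cell it's entered from and the other is where it exits.
Route from d3: left 2 to b3, up 1 to b2, left 1 to a2, up 1 to a1, right 2 to c1, down 1 to c2, right 1 to d2 — 9 moves in all.
Check: all 10 open cells covered.

d3, c3, b3, b2, a2, a1, b1, c1, c2, d2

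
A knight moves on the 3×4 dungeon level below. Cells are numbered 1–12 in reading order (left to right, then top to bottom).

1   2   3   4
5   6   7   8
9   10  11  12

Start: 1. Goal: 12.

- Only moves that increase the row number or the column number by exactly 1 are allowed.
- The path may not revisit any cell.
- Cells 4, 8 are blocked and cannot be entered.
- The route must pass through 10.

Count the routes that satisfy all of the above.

A right/down-only route from 1 to 12 makes exactly 2 down-moves and 3 right-moves in some order.
With no other constraints that would be C(5,2) = 10 routes.
Split at 10 and multiply the segment counts (each segment already excludes blocked cells): 1→10: 3; 10→12: 1; product = 3.
That gives 3 routes.

3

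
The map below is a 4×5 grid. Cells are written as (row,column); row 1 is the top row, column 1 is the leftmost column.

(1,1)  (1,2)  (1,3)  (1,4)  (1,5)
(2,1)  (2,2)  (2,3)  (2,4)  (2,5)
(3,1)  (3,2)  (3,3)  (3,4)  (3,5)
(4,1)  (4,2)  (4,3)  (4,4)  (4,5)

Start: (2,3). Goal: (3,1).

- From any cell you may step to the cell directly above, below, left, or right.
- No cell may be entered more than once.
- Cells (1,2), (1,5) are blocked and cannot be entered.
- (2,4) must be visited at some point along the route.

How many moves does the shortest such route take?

Any route passes through (2,4) somewhere between (2,3) and (3,1). Summing Manhattan distances along the two legs ((2,3) → (2,4) → (3,1)) gives a lower bound of 1 + 4 = 5 moves.
A route of 5 moves achieves this: (2,3) → (2,4) → (3,4) → (3,3) → (3,2) → (3,1).
Since 5 matches the lower bound, it is optimal.

5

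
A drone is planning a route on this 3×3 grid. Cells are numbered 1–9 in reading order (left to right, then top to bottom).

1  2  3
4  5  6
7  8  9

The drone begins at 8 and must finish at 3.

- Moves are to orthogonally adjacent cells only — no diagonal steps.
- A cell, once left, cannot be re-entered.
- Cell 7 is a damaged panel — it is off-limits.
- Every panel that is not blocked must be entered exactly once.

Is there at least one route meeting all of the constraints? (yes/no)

yes

One route that works: 8 → 9 → 6 → 5 → 4 → 1 → 2 → 3.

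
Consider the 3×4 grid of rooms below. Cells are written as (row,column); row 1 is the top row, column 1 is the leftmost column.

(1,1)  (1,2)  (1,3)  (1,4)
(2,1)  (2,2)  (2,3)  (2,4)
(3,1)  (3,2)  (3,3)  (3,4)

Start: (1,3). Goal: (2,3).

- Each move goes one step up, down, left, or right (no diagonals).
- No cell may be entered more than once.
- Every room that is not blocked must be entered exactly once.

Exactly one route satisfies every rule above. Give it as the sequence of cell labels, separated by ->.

(1,3) -> (1,4) -> (2,4) -> (3,4) -> (3,3) -> (3,2) -> (3,1) -> (2,1) -> (1,1) -> (1,2) -> (2,2) -> (2,3)

Need to visit all 12 open cells exactly once, starting at (1,3) and ending at (2,3).
Cell (1,1) has only two open neighbours ((2,1) and (1,2)), so the path must pass straight through it: one of those is the cell it's entered from and the other is where it exits.
Route from (1,3): right to (1,4), 2× down (reaching (3,4)), 3× left (reaching (3,1)), 2× up (reaching (1,1)), right to (1,2), down to (2,2), right to (2,3) — 11 moves in all.
Check: all 12 open cells covered.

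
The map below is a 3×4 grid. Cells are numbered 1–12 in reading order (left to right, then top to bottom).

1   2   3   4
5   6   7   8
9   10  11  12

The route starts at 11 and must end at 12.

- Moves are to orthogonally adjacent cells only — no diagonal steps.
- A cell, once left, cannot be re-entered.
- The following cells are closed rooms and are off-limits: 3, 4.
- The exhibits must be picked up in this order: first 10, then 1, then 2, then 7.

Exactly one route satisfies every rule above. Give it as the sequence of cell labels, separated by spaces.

The waypoints must appear in the order 10, 1, 2, 7, with no cell reused.
Route from 11: left 2 to 9, up 2 to 1, right 1 to 2, down 1 to 6, right 2 to 8, down 1 to 12 — 9 moves in all.
Check: order respected (10 at step 1, 1 at step 4, 2 at step 5, 7 at step 7).

11 10 9 5 1 2 6 7 8 12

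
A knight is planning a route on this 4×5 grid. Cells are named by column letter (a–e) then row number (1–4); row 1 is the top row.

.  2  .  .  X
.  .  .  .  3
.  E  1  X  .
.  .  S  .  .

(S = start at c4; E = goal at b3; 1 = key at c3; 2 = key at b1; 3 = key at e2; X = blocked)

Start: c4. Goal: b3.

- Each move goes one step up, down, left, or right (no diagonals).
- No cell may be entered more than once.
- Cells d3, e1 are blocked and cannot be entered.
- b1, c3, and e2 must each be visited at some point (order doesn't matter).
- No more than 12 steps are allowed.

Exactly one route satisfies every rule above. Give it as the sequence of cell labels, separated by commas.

Any route must reach b1, c3, and e2 and still end at b3 within 12 moves, so the order of the required stops is forced.
Route from c4: 2× right (reaching e4), 2× up (reaching e2), left to d2, up to d1, 2× left (reaching b1), down to b2, right to c2, down to c3, left to b3 — 12 moves in all.
Check: all required cells visited; 12 ≤ 12 moves.

c4, d4, e4, e3, e2, d2, d1, c1, b1, b2, c2, c3, b3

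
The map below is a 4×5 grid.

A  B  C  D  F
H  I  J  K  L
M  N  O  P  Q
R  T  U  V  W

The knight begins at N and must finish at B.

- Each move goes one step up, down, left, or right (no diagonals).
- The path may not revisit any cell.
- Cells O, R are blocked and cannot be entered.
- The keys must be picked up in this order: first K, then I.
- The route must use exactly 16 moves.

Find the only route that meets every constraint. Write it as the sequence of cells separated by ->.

The waypoints must appear in the order K, I, with no cell reused.
Route from N: down to T, 3× right (reaching W), up to Q, left to P, up to K, right to L, up to F, 2× left (reaching C), down to J, 2× left (reaching H), up to A, right to B — 16 moves in all.
Check: order respected (K at step 7, I at step 13); 16 moves as required.

N -> T -> U -> V -> W -> Q -> P -> K -> L -> F -> D -> C -> J -> I -> H -> A -> B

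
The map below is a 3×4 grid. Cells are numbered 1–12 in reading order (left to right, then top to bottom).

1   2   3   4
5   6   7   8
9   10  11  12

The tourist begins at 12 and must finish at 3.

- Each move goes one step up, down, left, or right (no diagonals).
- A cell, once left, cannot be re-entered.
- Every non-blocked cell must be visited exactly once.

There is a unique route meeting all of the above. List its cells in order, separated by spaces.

Need to visit all 12 open cells exactly once, starting at 12 and ending at 3.
Route from 12: left 3 to 9, up 2 to 1, right 1 to 2, down 1 to 6, right 2 to 8, up 1 to 4, left 1 to 3 — 11 moves in all.
Check: all 12 open cells covered.

12 11 10 9 5 1 2 6 7 8 4 3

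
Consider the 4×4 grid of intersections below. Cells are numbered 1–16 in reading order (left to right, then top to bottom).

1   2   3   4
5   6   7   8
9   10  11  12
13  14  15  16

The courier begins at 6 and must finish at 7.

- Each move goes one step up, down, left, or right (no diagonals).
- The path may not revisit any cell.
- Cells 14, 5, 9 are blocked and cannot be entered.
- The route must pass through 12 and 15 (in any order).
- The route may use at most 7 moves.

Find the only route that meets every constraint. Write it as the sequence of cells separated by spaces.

6 10 11 15 16 12 8 7

The 7-move cap with required stops at 12, 15 leaves no slack for detours.
Route from 6: down 1 to 10, right 1 to 11, down 1 to 15, right 1 to 16, up 2 to 8, left 1 to 7 — 7 moves in all.
Check: all required cells visited; 7 ≤ 7 moves.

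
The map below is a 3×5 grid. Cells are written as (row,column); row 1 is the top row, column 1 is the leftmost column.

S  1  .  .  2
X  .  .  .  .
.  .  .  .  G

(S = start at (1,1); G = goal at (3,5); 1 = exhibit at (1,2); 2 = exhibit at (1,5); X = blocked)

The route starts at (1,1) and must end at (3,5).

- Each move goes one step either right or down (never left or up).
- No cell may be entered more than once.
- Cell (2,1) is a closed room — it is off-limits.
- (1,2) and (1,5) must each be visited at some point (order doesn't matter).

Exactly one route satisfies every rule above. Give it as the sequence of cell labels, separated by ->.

Moves only go right or down, so the column and row indices never decrease.
Route from (1,1): right 4 to (1,5), down 2 to (3,5) — 6 moves in all.
Check: all required cells visited.

(1,1) -> (1,2) -> (1,3) -> (1,4) -> (1,5) -> (2,5) -> (3,5)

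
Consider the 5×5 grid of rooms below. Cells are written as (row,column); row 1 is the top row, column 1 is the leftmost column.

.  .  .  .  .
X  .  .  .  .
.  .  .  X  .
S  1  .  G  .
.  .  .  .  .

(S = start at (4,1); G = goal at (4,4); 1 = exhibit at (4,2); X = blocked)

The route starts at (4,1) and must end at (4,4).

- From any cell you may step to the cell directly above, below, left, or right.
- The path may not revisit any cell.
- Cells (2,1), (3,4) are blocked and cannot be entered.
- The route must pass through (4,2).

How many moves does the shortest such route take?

3

Any route passes through (4,2) somewhere between (4,1) and (4,4). Summing Manhattan distances along the two legs ((4,1) → (4,2) → (4,4)) gives a lower bound of 1 + 2 = 3 moves.
A route of 3 moves achieves this: (4,1) → (4,2) → (4,3) → (4,4).
Since 3 matches the lower bound, it is optimal.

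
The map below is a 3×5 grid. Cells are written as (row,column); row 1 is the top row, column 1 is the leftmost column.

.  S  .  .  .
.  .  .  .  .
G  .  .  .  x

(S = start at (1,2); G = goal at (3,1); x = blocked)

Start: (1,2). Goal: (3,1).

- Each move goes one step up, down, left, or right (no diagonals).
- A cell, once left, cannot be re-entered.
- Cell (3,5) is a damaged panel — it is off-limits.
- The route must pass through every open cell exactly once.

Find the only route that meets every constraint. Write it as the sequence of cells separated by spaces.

Need to visit all 14 open cells exactly once, starting at (1,2) and ending at (3,1).
Cell (1,5) has only two open neighbours ((2,5) and (1,4)), so the path must pass straight through it: one of those is the cell it's entered from and the other is where it exits.
Route from (1,2): left 1 to (1,1), down 1 to (2,1), right 2 to (2,3), up 1 to (1,3), right 2 to (1,5), down 1 to (2,5), left 1 to (2,4), down 1 to (3,4), left 3 to (3,1) — 13 moves in all.
Check: all 14 open cells covered.

(1,2) (1,1) (2,1) (2,2) (2,3) (1,3) (1,4) (1,5) (2,5) (2,4) (3,4) (3,3) (3,2) (3,1)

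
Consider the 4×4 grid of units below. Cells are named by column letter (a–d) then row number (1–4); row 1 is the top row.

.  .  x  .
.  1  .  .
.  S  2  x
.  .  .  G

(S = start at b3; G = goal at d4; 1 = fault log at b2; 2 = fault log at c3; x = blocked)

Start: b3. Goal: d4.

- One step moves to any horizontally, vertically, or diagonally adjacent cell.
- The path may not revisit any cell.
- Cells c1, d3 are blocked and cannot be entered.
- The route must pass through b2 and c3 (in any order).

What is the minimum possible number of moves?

Any route passes through b2 and c3 in some order between b3 and d4. Summing Chebyshev distances along each leg and taking the cheapest ordering (b3 → b2 → c3 → d4) gives a lower bound of 1 + 1 + 1 = 3 moves.
A route of 3 moves achieves this: b3 → b2 → c3 → d4.
Since 3 matches the lower bound, it is optimal.

3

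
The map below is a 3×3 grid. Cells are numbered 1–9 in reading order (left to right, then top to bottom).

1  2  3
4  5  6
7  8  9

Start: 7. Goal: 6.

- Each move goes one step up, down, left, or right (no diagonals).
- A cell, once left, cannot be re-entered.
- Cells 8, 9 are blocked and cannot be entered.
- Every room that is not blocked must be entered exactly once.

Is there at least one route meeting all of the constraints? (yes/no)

no

Colour the cells like a checkerboard: each orthogonal step flips colour, so a Hamiltonian route alternates colours. Here there are 4 cells of one colour and 3 of the other, with start on the opposite colour to the goal — the counts and endpoints can't be arranged into an alternating sequence of length 7, so no Hamiltonian route exists.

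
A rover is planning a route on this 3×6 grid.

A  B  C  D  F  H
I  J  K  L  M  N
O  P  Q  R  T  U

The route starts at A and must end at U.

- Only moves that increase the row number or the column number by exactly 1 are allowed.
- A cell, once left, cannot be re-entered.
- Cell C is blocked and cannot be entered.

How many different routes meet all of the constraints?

11

A right/down-only route from A to U makes exactly 2 down-moves and 5 right-moves in some order.
With no other constraints that would be C(7,2) = 21 routes.
Subtract routes through each blocked cell (inclusion–exclusion for overlaps): − through C: 10 → 11.
That gives 11 routes.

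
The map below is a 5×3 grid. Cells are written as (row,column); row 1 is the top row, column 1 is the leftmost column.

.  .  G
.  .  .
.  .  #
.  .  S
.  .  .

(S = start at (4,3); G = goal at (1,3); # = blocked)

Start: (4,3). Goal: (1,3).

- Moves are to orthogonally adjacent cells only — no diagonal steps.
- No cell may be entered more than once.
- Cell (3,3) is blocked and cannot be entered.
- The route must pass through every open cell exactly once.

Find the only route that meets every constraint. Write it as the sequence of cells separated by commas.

Need to visit all 14 open cells exactly once, starting at (4,3) and ending at (1,3).
Route from (4,3): down 1 to (5,3), left 2 to (5,1), up 1 to (4,1), right 1 to (4,2), up 1 to (3,2), left 1 to (3,1), up 2 to (1,1), right 1 to (1,2), down 1 to (2,2), right 1 to (2,3), up 1 to (1,3) — 13 moves in all.
Check: all 14 open cells covered.

(4,3), (5,3), (5,2), (5,1), (4,1), (4,2), (3,2), (3,1), (2,1), (1,1), (1,2), (2,2), (2,3), (1,3)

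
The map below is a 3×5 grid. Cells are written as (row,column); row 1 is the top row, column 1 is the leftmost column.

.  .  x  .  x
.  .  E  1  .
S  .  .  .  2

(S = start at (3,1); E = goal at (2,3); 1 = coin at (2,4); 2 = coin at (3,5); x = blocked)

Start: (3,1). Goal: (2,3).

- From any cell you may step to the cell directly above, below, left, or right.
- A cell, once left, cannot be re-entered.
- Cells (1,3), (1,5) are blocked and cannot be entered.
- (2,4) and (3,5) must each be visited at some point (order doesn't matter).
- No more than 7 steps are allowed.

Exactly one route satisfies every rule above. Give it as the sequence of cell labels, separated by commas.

Any route must reach (2,4) and (3,5) and still end at (2,3) within 7 moves, so the order of the required stops is forced.
Route from (3,1): 4× right (reaching (3,5)), up to (2,5), 2× left (reaching (2,3)) — 7 moves in all.
Check: all required cells visited; 7 ≤ 7 moves.

(3,1), (3,2), (3,3), (3,4), (3,5), (2,5), (2,4), (2,3)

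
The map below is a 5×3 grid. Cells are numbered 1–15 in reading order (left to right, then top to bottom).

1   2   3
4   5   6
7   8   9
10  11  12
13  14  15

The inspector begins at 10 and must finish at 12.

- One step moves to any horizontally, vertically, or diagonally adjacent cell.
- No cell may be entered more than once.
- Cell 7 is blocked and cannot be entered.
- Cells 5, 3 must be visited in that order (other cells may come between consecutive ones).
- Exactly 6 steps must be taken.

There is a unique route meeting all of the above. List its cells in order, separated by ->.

The waypoints must appear in the order 5, 3, with no cell reused.
Route from 10: up-right to 8, up to 5, up-right to 3, 3× down (reaching 12) — 6 moves in all.
Check: order respected (5 at step 2, 3 at step 3); 6 moves as required.

10 -> 8 -> 5 -> 3 -> 6 -> 9 -> 12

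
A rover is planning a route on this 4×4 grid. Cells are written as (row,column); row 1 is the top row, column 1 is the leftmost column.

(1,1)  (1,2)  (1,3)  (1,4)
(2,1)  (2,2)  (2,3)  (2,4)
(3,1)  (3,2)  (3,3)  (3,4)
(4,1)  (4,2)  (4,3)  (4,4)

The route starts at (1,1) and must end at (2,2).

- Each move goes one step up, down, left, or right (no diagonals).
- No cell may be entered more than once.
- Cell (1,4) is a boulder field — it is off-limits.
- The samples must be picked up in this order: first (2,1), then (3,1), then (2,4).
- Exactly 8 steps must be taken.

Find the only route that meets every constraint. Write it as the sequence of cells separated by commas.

The waypoints must appear in the order (2,1), (3,1), (2,4), with no cell reused.
Route from (1,1): down 2 to (3,1), right 3 to (3,4), up 1 to (2,4), left 2 to (2,2) — 8 moves in all.
Check: order respected ((2,1) at step 1, (3,1) at step 2, (2,4) at step 6); 8 moves as required.

(1,1), (2,1), (3,1), (3,2), (3,3), (3,4), (2,4), (2,3), (2,2)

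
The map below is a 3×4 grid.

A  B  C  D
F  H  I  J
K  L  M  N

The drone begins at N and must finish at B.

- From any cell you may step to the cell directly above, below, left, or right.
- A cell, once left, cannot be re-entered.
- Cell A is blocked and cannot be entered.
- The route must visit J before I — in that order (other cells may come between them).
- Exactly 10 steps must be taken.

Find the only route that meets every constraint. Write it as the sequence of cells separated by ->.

N -> J -> D -> C -> I -> M -> L -> K -> F -> H -> B

The waypoints must appear in the order J, I, with no cell reused.
Route from N: up 2 to D, left 1 to C, down 2 to M, left 2 to K, up 1 to F, right 1 to H, up 1 to B — 10 moves in all.
Check: order respected (J at step 1, I at step 4); 10 moves as required.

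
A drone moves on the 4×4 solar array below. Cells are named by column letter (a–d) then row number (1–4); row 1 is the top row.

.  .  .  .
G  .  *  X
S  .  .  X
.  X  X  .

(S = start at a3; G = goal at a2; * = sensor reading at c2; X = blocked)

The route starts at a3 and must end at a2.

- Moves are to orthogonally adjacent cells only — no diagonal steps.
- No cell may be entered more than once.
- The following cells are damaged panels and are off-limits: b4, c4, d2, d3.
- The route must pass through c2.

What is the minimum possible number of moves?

5

Any route passes through c2 somewhere between a3 and a2. Summing Manhattan distances along the two legs (a3 → c2 → a2) gives a lower bound of 3 + 2 = 5 moves.
A route of 5 moves achieves this: a3 → b3 → c3 → c2 → b2 → a2.
Since 5 matches the lower bound, it is optimal.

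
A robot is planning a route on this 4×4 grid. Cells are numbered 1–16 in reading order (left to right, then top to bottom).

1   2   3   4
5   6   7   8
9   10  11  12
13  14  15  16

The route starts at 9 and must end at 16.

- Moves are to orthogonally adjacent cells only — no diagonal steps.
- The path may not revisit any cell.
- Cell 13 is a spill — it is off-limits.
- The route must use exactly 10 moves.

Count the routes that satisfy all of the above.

33

Need simple routes of exactly 10 moves from 9 to 16 (Manhattan distance 4, so 3 moves are spent on a detour and 3 undoing it).
Branch systematically from the start, pruning whenever the remaining move budget drops below the Manhattan distance to 16 or differs from it in parity. Grouping the completions by first move — via 5: 22; via 10: 11 — and summing: 22 + 11 = 33.
That gives 33 routes.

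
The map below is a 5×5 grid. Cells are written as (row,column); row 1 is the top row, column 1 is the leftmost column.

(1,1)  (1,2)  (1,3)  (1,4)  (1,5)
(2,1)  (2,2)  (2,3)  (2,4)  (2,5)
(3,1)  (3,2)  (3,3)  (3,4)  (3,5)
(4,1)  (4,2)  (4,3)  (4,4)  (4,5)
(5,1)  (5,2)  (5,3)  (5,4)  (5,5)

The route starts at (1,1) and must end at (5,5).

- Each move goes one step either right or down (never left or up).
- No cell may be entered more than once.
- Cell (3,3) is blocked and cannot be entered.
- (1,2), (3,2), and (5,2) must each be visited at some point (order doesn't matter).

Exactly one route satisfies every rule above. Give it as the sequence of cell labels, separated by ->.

Moves only go right or down, so the column and row indices never decrease.
Route from (1,1): right 1 to (1,2), down 4 to (5,2), right 3 to (5,5) — 8 moves in all.
Check: all required cells visited.

(1,1) -> (1,2) -> (2,2) -> (3,2) -> (4,2) -> (5,2) -> (5,3) -> (5,4) -> (5,5)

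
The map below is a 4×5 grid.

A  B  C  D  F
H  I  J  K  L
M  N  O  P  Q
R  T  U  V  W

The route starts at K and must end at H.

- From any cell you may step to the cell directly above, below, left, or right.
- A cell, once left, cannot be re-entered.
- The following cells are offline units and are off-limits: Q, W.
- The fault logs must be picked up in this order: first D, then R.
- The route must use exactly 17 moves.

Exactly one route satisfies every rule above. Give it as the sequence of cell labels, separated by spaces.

K L F D C J O P V U T R M N I B A H

The waypoints must appear in the order D, R, with no cell reused.
Route from K: right to L, up to F, 2× left (reaching C), 2× down (reaching O), right to P, down to V, 3× left (reaching R), up to M, right to N, 2× up (reaching B), left to A, down to H — 17 moves in all.
Check: order respected (D at step 3, R at step 11); 17 moves as required.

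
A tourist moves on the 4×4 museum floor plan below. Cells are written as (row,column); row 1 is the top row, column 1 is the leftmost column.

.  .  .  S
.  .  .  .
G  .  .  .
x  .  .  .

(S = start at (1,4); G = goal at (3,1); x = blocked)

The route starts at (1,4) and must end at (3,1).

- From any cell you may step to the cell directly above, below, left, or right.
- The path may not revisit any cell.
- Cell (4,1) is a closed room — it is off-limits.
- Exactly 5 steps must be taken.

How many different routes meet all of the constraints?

Need simple routes of exactly 5 moves from (1,4) to (3,1) (Manhattan distance 5, so 0 moves are spent on a detour and 0 undoing it).
Branch systematically from the start, pruning whenever the remaining move budget drops below the Manhattan distance to (3,1) or differs from it in parity. Grouping the completions by first move — via (2,4): 4; via (1,3): 6 — and summing: 4 + 6 = 10.
That gives 10 routes.

10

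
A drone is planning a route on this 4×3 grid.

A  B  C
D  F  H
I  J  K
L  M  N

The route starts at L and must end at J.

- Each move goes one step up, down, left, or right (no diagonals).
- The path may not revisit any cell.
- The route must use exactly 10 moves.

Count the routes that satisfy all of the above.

7

Need simple routes of exactly 10 moves from L to J (Manhattan distance 2, so 4 moves are spent on a detour and 4 undoing it).
Enumerating: L I D A B F H K N M J | L I D A B C H K N M J | L I D F B C H K N M J | L M N K H C B F D I J | L M N K H C B A D I J | L M N K H C B A D F J | L M N K H F B A D I J.
That gives 7 routes.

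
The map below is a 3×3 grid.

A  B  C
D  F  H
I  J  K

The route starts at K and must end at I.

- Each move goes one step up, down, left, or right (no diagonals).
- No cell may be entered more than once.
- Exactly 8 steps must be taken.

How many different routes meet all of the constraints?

2

Need simple routes of exactly 8 moves from K to I (Manhattan distance 2, so 3 moves are spent on a detour and 3 undoing it).
Enumerating: K H C B A D F J I | K J F H C B A D I.
That gives 2 routes.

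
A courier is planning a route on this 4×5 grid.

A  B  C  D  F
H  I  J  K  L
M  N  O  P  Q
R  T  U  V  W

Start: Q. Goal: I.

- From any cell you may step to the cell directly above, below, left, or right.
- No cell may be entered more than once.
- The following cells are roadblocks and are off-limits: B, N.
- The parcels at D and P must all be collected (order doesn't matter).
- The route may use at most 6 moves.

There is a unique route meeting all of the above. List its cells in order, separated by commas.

Q, P, K, D, C, J, I

The 6-move cap with required stops at D, P leaves no slack for detours.
Route from Q: left 1 to P, up 2 to D, left 1 to C, down 1 to J, left 1 to I — 6 moves in all.
Check: all required cells visited; 6 ≤ 6 moves.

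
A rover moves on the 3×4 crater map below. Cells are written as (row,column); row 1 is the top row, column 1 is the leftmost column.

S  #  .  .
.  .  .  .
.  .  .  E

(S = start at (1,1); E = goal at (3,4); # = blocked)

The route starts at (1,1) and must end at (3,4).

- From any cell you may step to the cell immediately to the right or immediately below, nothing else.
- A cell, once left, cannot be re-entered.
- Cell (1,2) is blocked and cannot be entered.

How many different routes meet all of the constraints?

A right/down-only route from (1,1) to (3,4) makes exactly 2 down-moves and 3 right-moves in some order.
With no other constraints that would be C(5,2) = 10 routes.
Subtract routes through each blocked cell (inclusion–exclusion for overlaps): − through (1,2): 6 → 4.
That gives 4 routes.

4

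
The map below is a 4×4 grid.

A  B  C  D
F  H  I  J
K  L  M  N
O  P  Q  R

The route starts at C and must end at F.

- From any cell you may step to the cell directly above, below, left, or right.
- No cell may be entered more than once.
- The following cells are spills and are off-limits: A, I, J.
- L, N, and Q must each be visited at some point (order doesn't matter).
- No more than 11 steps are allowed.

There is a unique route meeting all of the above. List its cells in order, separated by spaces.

Any route must reach L, N, and Q and still end at F within 11 moves, so the order of the required stops is forced.
Route from C: left 1 to B, down 2 to L, right 2 to N, down 1 to R, left 3 to O, up 2 to F — 11 moves in all.
Check: all required cells visited; 11 ≤ 11 moves.

C B H L M N R Q P O K F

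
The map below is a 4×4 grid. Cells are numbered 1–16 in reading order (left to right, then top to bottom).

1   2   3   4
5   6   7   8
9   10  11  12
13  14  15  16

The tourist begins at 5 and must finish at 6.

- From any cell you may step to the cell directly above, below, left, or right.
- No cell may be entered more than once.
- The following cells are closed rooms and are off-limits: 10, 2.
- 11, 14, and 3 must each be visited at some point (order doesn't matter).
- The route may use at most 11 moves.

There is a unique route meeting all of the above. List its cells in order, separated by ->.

5 -> 9 -> 13 -> 14 -> 15 -> 11 -> 12 -> 8 -> 4 -> 3 -> 7 -> 6

The budget equals the shortest possible length, so every move has to be on a shortest route through the required cells.
Route from 5: 2× down (reaching 13), 2× right (reaching 15), up to 11, right to 12, 2× up (reaching 4), left to 3, down to 7, left to 6 — 11 moves in all.
Check: all required cells visited; 11 ≤ 11 moves.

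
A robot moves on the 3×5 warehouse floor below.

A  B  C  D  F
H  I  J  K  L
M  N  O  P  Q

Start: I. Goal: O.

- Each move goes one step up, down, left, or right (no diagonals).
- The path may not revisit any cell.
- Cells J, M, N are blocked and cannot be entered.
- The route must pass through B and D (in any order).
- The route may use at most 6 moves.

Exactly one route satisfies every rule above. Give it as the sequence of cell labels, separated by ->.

Any route must reach B and D and still end at O within 6 moves, so the order of the required stops is forced.
Route from I: up 1 to B, right 2 to D, down 2 to P, left 1 to O — 6 moves in all.
Check: all required cells visited; 6 ≤ 6 moves.

I -> B -> C -> D -> K -> P -> O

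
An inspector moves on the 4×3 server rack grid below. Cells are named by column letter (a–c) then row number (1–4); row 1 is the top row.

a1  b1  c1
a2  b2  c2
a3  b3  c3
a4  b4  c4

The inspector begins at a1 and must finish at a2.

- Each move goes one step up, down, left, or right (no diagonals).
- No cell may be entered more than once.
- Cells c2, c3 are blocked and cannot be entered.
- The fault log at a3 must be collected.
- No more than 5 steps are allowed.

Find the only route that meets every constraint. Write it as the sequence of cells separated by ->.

The 5-move cap with required stops at a3 leaves no slack for detours.
Route from a1: right 1 to b1, down 2 to b3, left 1 to a3, up 1 to a2 — 5 moves in all.
Check: all required cells visited; 5 ≤ 5 moves.

a1 -> b1 -> b2 -> b3 -> a3 -> a2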